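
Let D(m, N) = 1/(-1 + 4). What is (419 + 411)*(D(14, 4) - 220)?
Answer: -546970/3 ≈ -1.8232e+5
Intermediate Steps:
D(m, N) = ⅓ (D(m, N) = 1/3 = ⅓)
(419 + 411)*(D(14, 4) - 220) = (419 + 411)*(⅓ - 220) = 830*(-659/3) = -546970/3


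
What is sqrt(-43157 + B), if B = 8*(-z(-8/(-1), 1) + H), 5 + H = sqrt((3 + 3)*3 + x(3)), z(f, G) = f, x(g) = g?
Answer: sqrt(-43261 + 8*sqrt(21)) ≈ 207.9*I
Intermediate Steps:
H = -5 + sqrt(21) (H = -5 + sqrt((3 + 3)*3 + 3) = -5 + sqrt(6*3 + 3) = -5 + sqrt(18 + 3) = -5 + sqrt(21) ≈ -0.41742)
B = -104 + 8*sqrt(21) (B = 8*(-(-8)/(-1) + (-5 + sqrt(21))) = 8*(-(-8)*(-1) + (-5 + sqrt(21))) = 8*(-1*8 + (-5 + sqrt(21))) = 8*(-8 + (-5 + sqrt(21))) = 8*(-13 + sqrt(21)) = -104 + 8*sqrt(21) ≈ -67.339)
sqrt(-43157 + B) = sqrt(-43157 + (-104 + 8*sqrt(21))) = sqrt(-43261 + 8*sqrt(21))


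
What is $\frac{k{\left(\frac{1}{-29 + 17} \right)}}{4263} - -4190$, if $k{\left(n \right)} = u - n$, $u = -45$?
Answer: $\frac{4374349}{1044} \approx 4190.0$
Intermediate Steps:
$k{\left(n \right)} = -45 - n$
$\frac{k{\left(\frac{1}{-29 + 17} \right)}}{4263} - -4190 = \frac{-45 - \frac{1}{-29 + 17}}{4263} - -4190 = \left(-45 - \frac{1}{-12}\right) \frac{1}{4263} + 4190 = \left(-45 - - \frac{1}{12}\right) \frac{1}{4263} + 4190 = \left(-45 + \frac{1}{12}\right) \frac{1}{4263} + 4190 = \left(- \frac{539}{12}\right) \frac{1}{4263} + 4190 = - \frac{11}{1044} + 4190 = \frac{4374349}{1044}$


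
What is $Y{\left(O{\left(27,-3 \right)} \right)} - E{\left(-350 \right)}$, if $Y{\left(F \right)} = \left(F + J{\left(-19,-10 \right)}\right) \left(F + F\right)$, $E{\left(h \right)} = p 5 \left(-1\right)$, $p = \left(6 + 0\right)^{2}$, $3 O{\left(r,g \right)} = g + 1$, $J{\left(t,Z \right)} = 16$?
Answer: $\frac{1436}{9} \approx 159.56$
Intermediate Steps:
$O{\left(r,g \right)} = \frac{1}{3} + \frac{g}{3}$ ($O{\left(r,g \right)} = \frac{g + 1}{3} = \frac{1 + g}{3} = \frac{1}{3} + \frac{g}{3}$)
$p = 36$ ($p = 6^{2} = 36$)
$E{\left(h \right)} = -180$ ($E{\left(h \right)} = 36 \cdot 5 \left(-1\right) = 180 \left(-1\right) = -180$)
$Y{\left(F \right)} = 2 F \left(16 + F\right)$ ($Y{\left(F \right)} = \left(F + 16\right) \left(F + F\right) = \left(16 + F\right) 2 F = 2 F \left(16 + F\right)$)
$Y{\left(O{\left(27,-3 \right)} \right)} - E{\left(-350 \right)} = 2 \left(\frac{1}{3} + \frac{1}{3} \left(-3\right)\right) \left(16 + \left(\frac{1}{3} + \frac{1}{3} \left(-3\right)\right)\right) - -180 = 2 \left(\frac{1}{3} - 1\right) \left(16 + \left(\frac{1}{3} - 1\right)\right) + 180 = 2 \left(- \frac{2}{3}\right) \left(16 - \frac{2}{3}\right) + 180 = 2 \left(- \frac{2}{3}\right) \frac{46}{3} + 180 = - \frac{184}{9} + 180 = \frac{1436}{9}$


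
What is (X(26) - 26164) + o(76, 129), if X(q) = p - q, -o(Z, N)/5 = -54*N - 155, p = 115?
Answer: 9530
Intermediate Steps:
o(Z, N) = 775 + 270*N (o(Z, N) = -5*(-54*N - 155) = -5*(-155 - 54*N) = 775 + 270*N)
X(q) = 115 - q
(X(26) - 26164) + o(76, 129) = ((115 - 1*26) - 26164) + (775 + 270*129) = ((115 - 26) - 26164) + (775 + 34830) = (89 - 26164) + 35605 = -26075 + 35605 = 9530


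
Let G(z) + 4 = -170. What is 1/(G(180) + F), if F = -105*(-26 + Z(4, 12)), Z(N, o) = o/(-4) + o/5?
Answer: 1/2619 ≈ 0.00038183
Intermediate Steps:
G(z) = -174 (G(z) = -4 - 170 = -174)
Z(N, o) = -o/20 (Z(N, o) = o*(-1/4) + o*(1/5) = -o/4 + o/5 = -o/20)
F = 2793 (F = -105*(-26 - 1/20*12) = -105*(-26 - 3/5) = -105*(-133/5) = 2793)
1/(G(180) + F) = 1/(-174 + 2793) = 1/2619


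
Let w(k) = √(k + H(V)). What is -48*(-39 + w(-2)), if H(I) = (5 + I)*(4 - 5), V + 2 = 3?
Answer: 1872 - 96*I*√2 ≈ 1872.0 - 135.76*I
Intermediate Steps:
V = 1 (V = -2 + 3 = 1)
H(I) = -5 - I (H(I) = (5 + I)*(-1) = -5 - I)
w(k) = √(-6 + k) (w(k) = √(k + (-5 - 1*1)) = √(k + (-5 - 1)) = √(k - 6) = √(-6 + k))
-48*(-39 + w(-2)) = -48*(-39 + √(-6 - 2)) = -48*(-39 + √(-8)) = -48*(-39 + 2*I*√2) = 1872 - 96*I*√2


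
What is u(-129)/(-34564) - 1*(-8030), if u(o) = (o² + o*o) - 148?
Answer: 138757893/17282 ≈ 8029.0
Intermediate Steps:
u(o) = -148 + 2*o² (u(o) = (o² + o²) - 148 = 2*o² - 148 = -148 + 2*o²)
u(-129)/(-34564) - 1*(-8030) = (-148 + 2*(-129)²)/(-34564) - 1*(-8030) = (-148 + 2*16641)*(-1/34564) + 8030 = (-148 + 33282)*(-1/34564) + 8030 = 33134*(-1/34564) + 8030 = -16567/17282 + 8030 = 138757893/17282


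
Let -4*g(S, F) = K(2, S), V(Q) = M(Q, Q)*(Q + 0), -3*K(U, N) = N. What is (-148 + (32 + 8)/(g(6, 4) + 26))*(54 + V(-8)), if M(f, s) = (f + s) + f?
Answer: -1909944/53 ≈ -36037.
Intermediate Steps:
M(f, s) = s + 2*f
K(U, N) = -N/3
V(Q) = 3*Q² (V(Q) = (Q + 2*Q)*(Q + 0) = (3*Q)*Q = 3*Q²)
g(S, F) = S/12 (g(S, F) = -(-1)*S/12 = S/12)
(-148 + (32 + 8)/(g(6, 4) + 26))*(54 + V(-8)) = (-148 + (32 + 8)/((1/12)*6 + 26))*(54 + 3*(-8)²) = (-148 + 40/(½ + 26))*(54 + 3*64) = (-148 + 40/(53/2))*(54 + 192) = (-148 + 40*(2/53))*246 = (-148 + 80/53)*246 = -7764/53*246 = -1909944/53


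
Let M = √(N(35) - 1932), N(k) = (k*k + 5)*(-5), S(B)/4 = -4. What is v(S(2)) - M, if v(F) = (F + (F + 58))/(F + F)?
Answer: -13/16 - 3*I*√898 ≈ -0.8125 - 89.9*I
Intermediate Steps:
S(B) = -16 (S(B) = 4*(-4) = -16)
N(k) = -25 - 5*k² (N(k) = (k² + 5)*(-5) = (5 + k²)*(-5) = -25 - 5*k²)
M = 3*I*√898 (M = √((-25 - 5*35²) - 1932) = √((-25 - 5*1225) - 1932) = √((-25 - 6125) - 1932) = √(-6150 - 1932) = √(-8082) = 3*I*√898 ≈ 89.9*I)
v(F) = (58 + 2*F)/(2*F) (v(F) = (F + (58 + F))/((2*F)) = (58 + 2*F)*(1/(2*F)) = (58 + 2*F)/(2*F))
v(S(2)) - M = (29 - 16)/(-16) - 3*I*√898 = -1/16*13 - 3*I*√898 = -13/16 - 3*I*√898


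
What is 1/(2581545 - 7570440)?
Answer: -1/4988895 ≈ -2.0045e-7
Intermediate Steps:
1/(2581545 - 7570440) = 1/(-4988895) = -1/4988895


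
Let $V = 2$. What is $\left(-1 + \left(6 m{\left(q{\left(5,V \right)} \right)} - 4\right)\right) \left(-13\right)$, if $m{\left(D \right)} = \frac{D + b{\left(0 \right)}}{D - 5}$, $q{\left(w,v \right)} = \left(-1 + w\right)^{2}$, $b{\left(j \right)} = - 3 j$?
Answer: $- \frac{533}{11} \approx -48.455$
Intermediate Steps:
$m{\left(D \right)} = \frac{D}{-5 + D}$ ($m{\left(D \right)} = \frac{D - 0}{D - 5} = \frac{D + 0}{-5 + D} = \frac{D}{-5 + D}$)
$\left(-1 + \left(6 m{\left(q{\left(5,V \right)} \right)} - 4\right)\right) \left(-13\right) = \left(-1 - \left(4 - 6 \frac{\left(-1 + 5\right)^{2}}{-5 + \left(-1 + 5\right)^{2}}\right)\right) \left(-13\right) = \left(-1 - \left(4 - 6 \frac{4^{2}}{-5 + 4^{2}}\right)\right) \left(-13\right) = \left(-1 - \left(4 - 6 \frac{16}{-5 + 16}\right)\right) \left(-13\right) = \left(-1 - \left(4 - 6 \cdot \frac{16}{11}\right)\right) \left(-13\right) = \left(-1 - \left(4 - 6 \cdot 16 \cdot \frac{1}{11}\right)\right) \left(-13\right) = \left(-1 + \left(6 \cdot \frac{16}{11} - 4\right)\right) \left(-13\right) = \left(-1 + \left(\frac{96}{11} - 4\right)\right) \left(-13\right) = \left(-1 + \frac{52}{11}\right) \left(-13\right) = \frac{41}{11} \left(-13\right) = - \frac{533}{11}$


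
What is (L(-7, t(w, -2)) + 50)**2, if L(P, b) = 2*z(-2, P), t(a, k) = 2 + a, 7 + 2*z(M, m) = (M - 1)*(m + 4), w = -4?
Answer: 2704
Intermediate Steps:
z(M, m) = -7/2 + (-1 + M)*(4 + m)/2 (z(M, m) = -7/2 + ((M - 1)*(m + 4))/2 = -7/2 + ((-1 + M)*(4 + m))/2 = -7/2 + (-1 + M)*(4 + m)/2)
L(P, b) = -19 - 3*P (L(P, b) = 2*(-11/2 + 2*(-2) - P/2 + (1/2)*(-2)*P) = 2*(-11/2 - 4 - P/2 - P) = 2*(-19/2 - 3*P/2) = -19 - 3*P)
(L(-7, t(w, -2)) + 50)**2 = ((-19 - 3*(-7)) + 50)**2 = ((-19 + 21) + 50)**2 = (2 + 50)**2 = 52**2 = 2704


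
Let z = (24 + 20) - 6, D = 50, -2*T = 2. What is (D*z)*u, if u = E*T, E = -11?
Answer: 20900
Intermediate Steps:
T = -1 (T = -½*2 = -1)
u = 11 (u = -11*(-1) = 11)
z = 38 (z = 44 - 6 = 38)
(D*z)*u = (50*38)*11 = 1900*11 = 20900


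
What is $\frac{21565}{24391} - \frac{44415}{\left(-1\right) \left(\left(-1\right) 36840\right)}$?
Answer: $- \frac{19258111}{59904296} \approx -0.32148$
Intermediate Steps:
$\frac{21565}{24391} - \frac{44415}{\left(-1\right) \left(\left(-1\right) 36840\right)} = 21565 \cdot \frac{1}{24391} - \frac{44415}{\left(-1\right) \left(-36840\right)} = \frac{21565}{24391} - \frac{44415}{36840} = \frac{21565}{24391} - \frac{2961}{2456} = - \frac{19258111}{59904296}$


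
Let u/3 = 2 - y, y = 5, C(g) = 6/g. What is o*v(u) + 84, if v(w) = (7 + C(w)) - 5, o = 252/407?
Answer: 34524/407 ≈ 84.826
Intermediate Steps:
o = 252/407 (o = 252*(1/407) = 252/407 ≈ 0.61916)
u = -9 (u = 3*(2 - 1*5) = 3*(2 - 5) = 3*(-3) = -9)
v(w) = 2 + 6/w (v(w) = (7 + 6/w) - 5 = 2 + 6/w)
o*v(u) + 84 = 252*(2 + 6/(-9))/407 + 84 = 252*(2 + 6*(-⅑))/407 + 84 = 252*(2 - ⅔)/407 + 84 = (252/407)*(4/3) + 84 = 336/407 + 84 = 34524/407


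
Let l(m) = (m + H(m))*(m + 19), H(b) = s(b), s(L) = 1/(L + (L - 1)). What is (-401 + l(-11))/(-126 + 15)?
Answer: 11255/2553 ≈ 4.4085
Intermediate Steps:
s(L) = 1/(-1 + 2*L) (s(L) = 1/(L + (-1 + L)) = 1/(-1 + 2*L))
H(b) = 1/(-1 + 2*b)
l(m) = (19 + m)*(m + 1/(-1 + 2*m)) (l(m) = (m + 1/(-1 + 2*m))*(m + 19) = (m + 1/(-1 + 2*m))*(19 + m) = (19 + m)*(m + 1/(-1 + 2*m)))
(-401 + l(-11))/(-126 + 15) = (-401 + (19 - 11 - 11*(-1 + 2*(-11))*(19 - 11))/(-1 + 2*(-11)))/(-126 + 15) = (-401 + (19 - 11 - 11*(-1 - 22)*8)/(-1 - 22))/(-111) = (-401 + (19 - 11 - 11*(-23)*8)/(-23))*(-1/111) = (-401 - (19 - 11 + 2024)/23)*(-1/111) = (-401 - 1/23*2032)*(-1/111) = (-401 - 2032/23)*(-1/111) = -11255/23*(-1/111) = 11255/2553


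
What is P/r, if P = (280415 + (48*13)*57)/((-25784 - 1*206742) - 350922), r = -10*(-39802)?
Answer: -315983/232223972960 ≈ -1.3607e-6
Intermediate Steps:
r = 398020
P = -315983/583448 (P = (280415 + 624*57)/((-25784 - 206742) - 350922) = (280415 + 35568)/(-232526 - 350922) = 315983/(-583448) = 315983*(-1/583448) = -315983/583448 ≈ -0.54158)
P/r = -315983/583448/398020 = -315983/583448*1/398020 = -315983/232223972960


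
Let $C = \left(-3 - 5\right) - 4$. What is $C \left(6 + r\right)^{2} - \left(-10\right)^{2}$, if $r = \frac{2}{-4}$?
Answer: $-463$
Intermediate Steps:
$r = - \frac{1}{2}$ ($r = 2 \left(- \frac{1}{4}\right) = - \frac{1}{2} \approx -0.5$)
$C = -12$ ($C = -8 - 4 = -12$)
$C \left(6 + r\right)^{2} - \left(-10\right)^{2} = - 12 \left(6 - \frac{1}{2}\right)^{2} - \left(-10\right)^{2} = - 12 \left(\frac{11}{2}\right)^{2} - 100 = \left(-12\right) \frac{121}{4} - 100 = -363 - 100 = -463$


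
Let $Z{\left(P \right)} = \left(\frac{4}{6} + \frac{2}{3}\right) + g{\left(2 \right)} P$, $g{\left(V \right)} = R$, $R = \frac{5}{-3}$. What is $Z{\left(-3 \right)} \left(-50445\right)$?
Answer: $-319485$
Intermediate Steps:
$R = - \frac{5}{3}$ ($R = 5 \left(- \frac{1}{3}\right) = - \frac{5}{3} \approx -1.6667$)
$g{\left(V \right)} = - \frac{5}{3}$
$Z{\left(P \right)} = \frac{4}{3} - \frac{5 P}{3}$ ($Z{\left(P \right)} = \left(\frac{4}{6} + \frac{2}{3}\right) - \frac{5 P}{3} = \left(4 \cdot \frac{1}{6} + 2 \cdot \frac{1}{3}\right) - \frac{5 P}{3} = \left(\frac{2}{3} + \frac{2}{3}\right) - \frac{5 P}{3} = \frac{4}{3} - \frac{5 P}{3}$)
$Z{\left(-3 \right)} \left(-50445\right) = \left(\frac{4}{3} - -5\right) \left(-50445\right) = \left(\frac{4}{3} + 5\right) \left(-50445\right) = \frac{19}{3} \left(-50445\right) = -319485$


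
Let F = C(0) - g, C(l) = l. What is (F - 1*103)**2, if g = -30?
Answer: 5329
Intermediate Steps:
F = 30 (F = 0 - 1*(-30) = 0 + 30 = 30)
(F - 1*103)**2 = (30 - 1*103)**2 = (30 - 103)**2 = (-73)**2 = 5329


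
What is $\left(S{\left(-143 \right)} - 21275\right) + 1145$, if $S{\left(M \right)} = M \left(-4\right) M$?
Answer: $-101926$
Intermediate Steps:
$S{\left(M \right)} = - 4 M^{2}$ ($S{\left(M \right)} = - 4 M M = - 4 M^{2}$)
$\left(S{\left(-143 \right)} - 21275\right) + 1145 = \left(- 4 \left(-143\right)^{2} - 21275\right) + 1145 = \left(\left(-4\right) 20449 - 21275\right) + 1145 = \left(-81796 - 21275\right) + 1145 = -103071 + 1145 = -101926$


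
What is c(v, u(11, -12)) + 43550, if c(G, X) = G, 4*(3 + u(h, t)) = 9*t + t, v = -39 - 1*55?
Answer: 43456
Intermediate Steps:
v = -94 (v = -39 - 55 = -94)
u(h, t) = -3 + 5*t/2 (u(h, t) = -3 + (9*t + t)/4 = -3 + (10*t)/4 = -3 + 5*t/2)
c(v, u(11, -12)) + 43550 = -94 + 43550 = 43456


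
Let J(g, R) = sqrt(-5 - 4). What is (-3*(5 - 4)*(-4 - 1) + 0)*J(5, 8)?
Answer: 45*I ≈ 45.0*I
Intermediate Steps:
J(g, R) = 3*I (J(g, R) = sqrt(-9) = 3*I)
(-3*(5 - 4)*(-4 - 1) + 0)*J(5, 8) = (-3*(5 - 4)*(-4 - 1) + 0)*(3*I) = (-3*(-5) + 0)*(3*I) = (15 + 0)*(3*I) = 15*(3*I) = 45*I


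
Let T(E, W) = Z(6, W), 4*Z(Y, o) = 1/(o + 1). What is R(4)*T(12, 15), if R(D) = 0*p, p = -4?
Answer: 0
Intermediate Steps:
Z(Y, o) = 1/(4*(1 + o)) (Z(Y, o) = 1/(4*(o + 1)) = 1/(4*(1 + o)))
T(E, W) = 1/(4*(1 + W))
R(D) = 0 (R(D) = 0*(-4) = 0)
R(4)*T(12, 15) = 0*(1/(4*(1 + 15))) = 0*((¼)/16) = 0*((¼)*(1/16)) = 0*(1/64) = 0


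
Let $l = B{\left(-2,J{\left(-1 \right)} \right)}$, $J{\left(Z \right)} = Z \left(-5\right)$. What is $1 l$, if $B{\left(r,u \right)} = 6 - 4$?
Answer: $2$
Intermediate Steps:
$J{\left(Z \right)} = - 5 Z$
$B{\left(r,u \right)} = 2$ ($B{\left(r,u \right)} = 6 - 4 = 2$)
$l = 2$
$1 l = 1 \cdot 2 = 2$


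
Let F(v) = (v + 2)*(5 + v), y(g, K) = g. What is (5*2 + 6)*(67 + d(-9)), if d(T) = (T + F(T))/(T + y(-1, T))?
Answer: 5208/5 ≈ 1041.6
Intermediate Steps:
F(v) = (2 + v)*(5 + v)
d(T) = (10 + T² + 8*T)/(-1 + T) (d(T) = (T + (10 + T² + 7*T))/(T - 1) = (10 + T² + 8*T)/(-1 + T))
(5*2 + 6)*(67 + d(-9)) = (5*2 + 6)*(67 + (10 + (-9)² + 8*(-9))/(-1 - 9)) = (10 + 6)*(67 + (10 + 81 - 72)/(-10)) = 16*(67 - ⅒*19) = 16*(67 - 19/10) = 16*(651/10) = 5208/5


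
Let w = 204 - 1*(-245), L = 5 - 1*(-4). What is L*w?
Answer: 4041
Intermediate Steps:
L = 9 (L = 5 + 4 = 9)
w = 449 (w = 204 + 245 = 449)
L*w = 9*449 = 4041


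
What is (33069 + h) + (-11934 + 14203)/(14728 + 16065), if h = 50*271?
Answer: 1435541136/30793 ≈ 46619.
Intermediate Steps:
h = 13550
(33069 + h) + (-11934 + 14203)/(14728 + 16065) = (33069 + 13550) + (-11934 + 14203)/(14728 + 16065) = 46619 + 2269/30793 = 1435541136/30793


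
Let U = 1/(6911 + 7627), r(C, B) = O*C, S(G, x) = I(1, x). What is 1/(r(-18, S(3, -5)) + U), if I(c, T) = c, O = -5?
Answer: 14538/1308421 ≈ 0.011111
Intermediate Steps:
S(G, x) = 1
r(C, B) = -5*C
U = 1/14538 ≈ 6.8785e-5
1/(r(-18, S(3, -5)) + U) = 1/(-5*(-18) + 1/14538) = 1/(90 + 1/14538) = 1/(1308421/14538) = 14538/1308421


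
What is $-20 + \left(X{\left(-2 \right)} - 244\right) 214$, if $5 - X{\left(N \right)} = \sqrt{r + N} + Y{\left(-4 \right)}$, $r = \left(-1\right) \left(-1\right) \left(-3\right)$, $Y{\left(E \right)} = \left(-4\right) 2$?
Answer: $-49454 - 214 i \sqrt{5} \approx -49454.0 - 478.52 i$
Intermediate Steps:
$Y{\left(E \right)} = -8$
$r = -3$ ($r = 1 \left(-3\right) = -3$)
$X{\left(N \right)} = 13 - \sqrt{-3 + N}$ ($X{\left(N \right)} = 5 - \left(\sqrt{-3 + N} - 8\right) = 5 - \left(-8 + \sqrt{-3 + N}\right) = 13 - \sqrt{-3 + N}$)
$-20 + \left(X{\left(-2 \right)} - 244\right) 214 = -20 + \left(\left(13 - \sqrt{-3 - 2}\right) - 244\right) 214 = -20 + \left(\left(13 - \sqrt{-5}\right) - 244\right) 214 = -20 + \left(\left(13 - i \sqrt{5}\right) - 244\right) 214 = -20 + \left(-231 - i \sqrt{5}\right) 214 = -20 - \left(49434 + 214 i \sqrt{5}\right) = -49454 - 214 i \sqrt{5}$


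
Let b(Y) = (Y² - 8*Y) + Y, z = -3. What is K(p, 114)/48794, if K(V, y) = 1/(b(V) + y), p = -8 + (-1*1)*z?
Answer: 1/8490156 ≈ 1.1778e-7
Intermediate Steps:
p = -5 (p = -8 - 1*1*(-3) = -8 - 1*(-3) = -8 + 3 = -5)
b(Y) = Y² - 7*Y
K(V, y) = 1/(y + V*(-7 + V)) (K(V, y) = 1/(V*(-7 + V) + y) = 1/(y + V*(-7 + V)))
K(p, 114)/48794 = 1/((114 - 5*(-7 - 5))*48794) = (1/48794)/(114 - 5*(-12)) = (1/48794)/(114 + 60) = (1/48794)/174 = (1/174)*(1/48794) = 1/8490156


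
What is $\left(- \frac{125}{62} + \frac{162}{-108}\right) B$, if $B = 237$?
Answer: $- \frac{25833}{31} \approx -833.32$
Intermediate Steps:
$\left(- \frac{125}{62} + \frac{162}{-108}\right) B = \left(- \frac{125}{62} + \frac{162}{-108}\right) 237 = \left(\left(-125\right) \frac{1}{62} + 162 \left(- \frac{1}{108}\right)\right) 237 = \left(- \frac{125}{62} - \frac{3}{2}\right) 237 = \left(- \frac{109}{31}\right) 237 = - \frac{25833}{31}$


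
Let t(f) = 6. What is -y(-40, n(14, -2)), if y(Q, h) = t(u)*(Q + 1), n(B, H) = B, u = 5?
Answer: 234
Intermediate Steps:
y(Q, h) = 6 + 6*Q (y(Q, h) = 6*(Q + 1) = 6*(1 + Q) = 6 + 6*Q)
-y(-40, n(14, -2)) = -(6 + 6*(-40)) = -(6 - 240) = -1*(-234) = 234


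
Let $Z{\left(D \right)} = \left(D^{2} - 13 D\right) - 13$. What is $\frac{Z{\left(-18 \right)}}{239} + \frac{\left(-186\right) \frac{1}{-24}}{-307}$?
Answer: $\frac{661851}{293492} \approx 2.2551$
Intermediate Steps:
$Z{\left(D \right)} = -13 + D^{2} - 13 D$
$\frac{Z{\left(-18 \right)}}{239} + \frac{\left(-186\right) \frac{1}{-24}}{-307} = \frac{-13 + \left(-18\right)^{2} - -234}{239} + \frac{\left(-186\right) \frac{1}{-24}}{-307} = \left(-13 + 324 + 234\right) \frac{1}{239} + \left(-186\right) \left(- \frac{1}{24}\right) \left(- \frac{1}{307}\right) = 545 \cdot \frac{1}{239} + \frac{31}{4} \left(- \frac{1}{307}\right) = \frac{545}{239} - \frac{31}{1228} = \frac{661851}{293492}$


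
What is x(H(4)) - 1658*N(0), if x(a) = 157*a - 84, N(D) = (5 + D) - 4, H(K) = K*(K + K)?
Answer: 3282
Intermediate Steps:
H(K) = 2*K² (H(K) = K*(2*K) = 2*K²)
N(D) = 1 + D
x(a) = -84 + 157*a
x(H(4)) - 1658*N(0) = (-84 + 157*(2*4²)) - 1658*(1 + 0) = (-84 + 157*(2*16)) - 1658*1 = (-84 + 157*32) - 1658 = (-84 + 5024) - 1658 = 4940 - 1658 = 3282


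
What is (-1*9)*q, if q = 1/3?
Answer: -3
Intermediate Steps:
q = 1/3 ≈ 0.33333
(-1*9)*q = -1*9*(1/3) = -9*1/3 = -3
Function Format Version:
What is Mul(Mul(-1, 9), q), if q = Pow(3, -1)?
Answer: -3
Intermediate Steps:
q = Rational(1, 3) ≈ 0.33333
Mul(Mul(-1, 9), q) = Mul(Mul(-1, 9), Rational(1, 3)) = Mul(-9, Rational(1, 3)) = -3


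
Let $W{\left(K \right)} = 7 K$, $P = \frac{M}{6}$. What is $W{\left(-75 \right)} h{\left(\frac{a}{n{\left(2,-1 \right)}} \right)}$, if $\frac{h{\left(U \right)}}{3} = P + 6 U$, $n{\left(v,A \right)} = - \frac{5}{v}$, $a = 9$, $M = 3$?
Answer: $\frac{66465}{2} \approx 33233.0$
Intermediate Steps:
$P = \frac{1}{2}$ ($P = \frac{3}{6} = 3 \cdot \frac{1}{6} = \frac{1}{2} \approx 0.5$)
$h{\left(U \right)} = \frac{3}{2} + 18 U$ ($h{\left(U \right)} = 3 \left(\frac{1}{2} + 6 U\right) = \frac{3}{2} + 18 U$)
$W{\left(-75 \right)} h{\left(\frac{a}{n{\left(2,-1 \right)}} \right)} = 7 \left(-75\right) \left(\frac{3}{2} + 18 \frac{9}{\left(-5\right) \frac{1}{2}}\right) = - 525 \left(\frac{3}{2} + 18 \frac{9}{\left(-5\right) \frac{1}{2}}\right) = - 525 \left(\frac{3}{2} + 18 \frac{9}{- \frac{5}{2}}\right) = - 525 \left(\frac{3}{2} + 18 \cdot 9 \left(- \frac{2}{5}\right)\right) = - 525 \left(\frac{3}{2} + 18 \left(- \frac{18}{5}\right)\right) = - 525 \left(\frac{3}{2} - \frac{324}{5}\right) = \left(-525\right) \left(- \frac{633}{10}\right) = \frac{66465}{2}$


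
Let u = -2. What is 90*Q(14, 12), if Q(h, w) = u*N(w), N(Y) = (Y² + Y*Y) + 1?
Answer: -52020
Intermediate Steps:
N(Y) = 1 + 2*Y² (N(Y) = (Y² + Y²) + 1 = 2*Y² + 1 = 1 + 2*Y²)
Q(h, w) = -2 - 4*w² (Q(h, w) = -2*(1 + 2*w²) = -2 - 4*w²)
90*Q(14, 12) = 90*(-2 - 4*12²) = 90*(-2 - 4*144) = 90*(-2 - 576) = 90*(-578) = -52020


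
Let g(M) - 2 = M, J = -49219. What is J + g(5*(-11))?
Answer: -49272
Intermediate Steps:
g(M) = 2 + M
J + g(5*(-11)) = -49219 + (2 + 5*(-11)) = -49219 + (2 - 55) = -49219 - 53 = -49272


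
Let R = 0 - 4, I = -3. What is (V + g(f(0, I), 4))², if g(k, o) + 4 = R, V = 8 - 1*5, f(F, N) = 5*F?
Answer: 25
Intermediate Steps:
V = 3 (V = 8 - 5 = 3)
R = -4
g(k, o) = -8 (g(k, o) = -4 - 4 = -8)
(V + g(f(0, I), 4))² = (3 - 8)² = (-5)² = 25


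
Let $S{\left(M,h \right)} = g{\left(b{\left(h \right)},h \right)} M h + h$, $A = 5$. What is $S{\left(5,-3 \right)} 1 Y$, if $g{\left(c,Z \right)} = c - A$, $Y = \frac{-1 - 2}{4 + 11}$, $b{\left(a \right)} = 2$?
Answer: $- \frac{42}{5} \approx -8.4$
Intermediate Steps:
$Y = - \frac{1}{5}$ ($Y = - \frac{3}{15} = \left(-3\right) \frac{1}{15} = - \frac{1}{5} \approx -0.2$)
$g{\left(c,Z \right)} = -5 + c$ ($g{\left(c,Z \right)} = c - 5 = -5 + c$)
$S{\left(M,h \right)} = h - 3 M h$ ($S{\left(M,h \right)} = \left(-5 + 2\right) M h + h = - 3 M h + h = h - 3 M h$)
$S{\left(5,-3 \right)} 1 Y = - 3 \left(1 - 15\right) 1 \left(- \frac{1}{5}\right) = \left(-3\right) \left(-14\right) 1 \left(- \frac{1}{5}\right) = 42 \cdot 1 \left(- \frac{1}{5}\right) = 42 \left(- \frac{1}{5}\right) = - \frac{42}{5}$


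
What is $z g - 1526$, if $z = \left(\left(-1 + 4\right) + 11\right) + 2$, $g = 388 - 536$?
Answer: $-3894$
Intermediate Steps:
$g = -148$
$z = 16$ ($z = \left(3 + 11\right) + 2 = 14 + 2 = 16$)
$z g - 1526 = 16 \left(-148\right) - 1526 = -2368 - 1526 = -3894$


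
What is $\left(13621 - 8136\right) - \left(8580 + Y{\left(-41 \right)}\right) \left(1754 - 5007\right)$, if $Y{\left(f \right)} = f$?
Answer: $27782852$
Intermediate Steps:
$\left(13621 - 8136\right) - \left(8580 + Y{\left(-41 \right)}\right) \left(1754 - 5007\right) = \left(13621 - 8136\right) - \left(8580 - 41\right) \left(1754 - 5007\right) = \left(13621 - 8136\right) - 8539 \left(-3253\right) = 5485 - -27777367 = 5485 + 27777367 = 27782852$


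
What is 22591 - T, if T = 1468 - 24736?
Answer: 45859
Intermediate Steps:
T = -23268
22591 - T = 22591 - 1*(-23268) = 22591 + 23268 = 45859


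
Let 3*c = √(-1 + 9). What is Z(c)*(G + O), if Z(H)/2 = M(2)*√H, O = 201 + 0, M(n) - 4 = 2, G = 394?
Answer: 2380*2^(¾)*√3 ≈ 6932.8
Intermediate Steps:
M(n) = 6 (M(n) = 4 + 2 = 6)
O = 201
c = 2*√2/3 (c = √(-1 + 9)/3 = √8/3 = (2*√2)/3 = 2*√2/3 ≈ 0.94281)
Z(H) = 12*√H (Z(H) = 2*(6*√H) = 12*√H)
Z(c)*(G + O) = (12*√(2*√2/3))*(394 + 201) = (12*(2^(¾)*√3/3))*595 = (4*2^(¾)*√3)*595 = 2380*2^(¾)*√3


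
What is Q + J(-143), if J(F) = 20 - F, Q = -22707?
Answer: -22544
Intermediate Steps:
Q + J(-143) = -22707 + (20 - 1*(-143)) = -22707 + (20 + 143) = -22707 + 163 = -22544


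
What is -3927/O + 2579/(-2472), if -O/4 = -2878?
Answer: -615578/444651 ≈ -1.3844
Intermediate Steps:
O = 11512 (O = -4*(-2878) = 11512)
-3927/O + 2579/(-2472) = -3927/11512 + 2579/(-2472) = -3927*1/11512 + 2579*(-1/2472) = -3927/11512 - 2579/2472 = -615578/444651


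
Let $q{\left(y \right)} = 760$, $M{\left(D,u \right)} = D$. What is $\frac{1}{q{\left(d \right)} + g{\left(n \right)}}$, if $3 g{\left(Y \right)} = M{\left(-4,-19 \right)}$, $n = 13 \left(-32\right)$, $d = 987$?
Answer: $\frac{3}{2276} \approx 0.0013181$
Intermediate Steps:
$n = -416$
$g{\left(Y \right)} = - \frac{4}{3}$ ($g{\left(Y \right)} = \frac{1}{3} \left(-4\right) = - \frac{4}{3}$)
$\frac{1}{q{\left(d \right)} + g{\left(n \right)}} = \frac{1}{760 - \frac{4}{3}} = \frac{1}{\frac{2276}{3}} = \frac{3}{2276}$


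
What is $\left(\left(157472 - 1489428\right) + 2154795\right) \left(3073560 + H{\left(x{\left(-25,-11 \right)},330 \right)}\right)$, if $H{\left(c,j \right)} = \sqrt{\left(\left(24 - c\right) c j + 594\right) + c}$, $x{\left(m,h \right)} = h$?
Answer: $2529045036840 + 822839 i \sqrt{126467} \approx 2.529 \cdot 10^{12} + 2.9262 \cdot 10^{8} i$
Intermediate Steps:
$H{\left(c,j \right)} = \sqrt{594 + c + c j \left(24 - c\right)}$ ($H{\left(c,j \right)} = \sqrt{\left(c \left(24 - c\right) j + 594\right) + c} = \sqrt{\left(c j \left(24 - c\right) + 594\right) + c} = \sqrt{\left(594 + c j \left(24 - c\right)\right) + c} = \sqrt{594 + c + c j \left(24 - c\right)}$)
$\left(\left(157472 - 1489428\right) + 2154795\right) \left(3073560 + H{\left(x{\left(-25,-11 \right)},330 \right)}\right) = \left(\left(157472 - 1489428\right) + 2154795\right) \left(3073560 + \sqrt{594 - 11 - 330 \left(-11\right)^{2} + 24 \left(-11\right) 330}\right) = \left(-1331956 + 2154795\right) \left(3073560 + \sqrt{594 - 11 - 330 \cdot 121 - 87120}\right) = 822839 \left(3073560 + \sqrt{594 - 11 - 39930 - 87120}\right) = 822839 \left(3073560 + \sqrt{-126467}\right) = 822839 \left(3073560 + i \sqrt{126467}\right) = 2529045036840 + 822839 i \sqrt{126467}$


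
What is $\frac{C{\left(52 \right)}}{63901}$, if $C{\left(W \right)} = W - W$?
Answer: $0$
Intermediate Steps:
$C{\left(W \right)} = 0$
$\frac{C{\left(52 \right)}}{63901} = \frac{0}{63901} = 0 \cdot \frac{1}{63901} = 0$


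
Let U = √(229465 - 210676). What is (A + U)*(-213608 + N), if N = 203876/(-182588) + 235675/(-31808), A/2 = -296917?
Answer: 13155897298777393535/103709984 - 44308332964355*√18789/207419968 ≈ 1.2682e+11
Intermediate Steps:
A = -593834 (A = 2*(-296917) = -593834)
N = -1768439811/207419968 (N = 203876*(-1/182588) + 235675*(-1/31808) = -50969/45647 - 235675/31808 = -1768439811/207419968 ≈ -8.5259)
U = √18789 ≈ 137.07
(A + U)*(-213608 + N) = (-593834 + √18789)*(-213608 - 1768439811/207419968) = (-593834 + √18789)*(-44308332964355/207419968) = 13155897298777393535/103709984 - 44308332964355*√18789/207419968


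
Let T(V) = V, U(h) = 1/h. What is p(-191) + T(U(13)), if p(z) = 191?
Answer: 2484/13 ≈ 191.08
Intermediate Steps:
p(-191) + T(U(13)) = 191 + 1/13 = 2484/13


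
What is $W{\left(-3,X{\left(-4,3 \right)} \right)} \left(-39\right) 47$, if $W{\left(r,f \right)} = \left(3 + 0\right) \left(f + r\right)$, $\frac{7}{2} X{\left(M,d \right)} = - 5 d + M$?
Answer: $\frac{324441}{7} \approx 46349.0$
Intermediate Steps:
$X{\left(M,d \right)} = - \frac{10 d}{7} + \frac{2 M}{7}$ ($X{\left(M,d \right)} = \frac{2 \left(- 5 d + M\right)}{7} = \frac{2 \left(M - 5 d\right)}{7} = - \frac{10 d}{7} + \frac{2 M}{7}$)
$W{\left(r,f \right)} = 3 f + 3 r$ ($W{\left(r,f \right)} = 3 \left(f + r\right) = 3 f + 3 r$)
$W{\left(-3,X{\left(-4,3 \right)} \right)} \left(-39\right) 47 = \left(3 \left(\left(- \frac{10}{7}\right) 3 + \frac{2}{7} \left(-4\right)\right) + 3 \left(-3\right)\right) \left(-39\right) 47 = \left(3 \left(- \frac{30}{7} - \frac{8}{7}\right) - 9\right) \left(-39\right) 47 = \left(3 \left(- \frac{38}{7}\right) - 9\right) \left(-39\right) 47 = \left(- \frac{114}{7} - 9\right) \left(-39\right) 47 = \left(- \frac{177}{7}\right) \left(-39\right) 47 = \frac{6903}{7} \cdot 47 = \frac{324441}{7}$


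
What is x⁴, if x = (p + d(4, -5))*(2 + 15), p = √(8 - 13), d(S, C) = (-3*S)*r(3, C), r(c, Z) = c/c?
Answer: 1373168761 - 557252112*I*√5 ≈ 1.3732e+9 - 1.2461e+9*I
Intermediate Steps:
r(c, Z) = 1
d(S, C) = -3*S (d(S, C) = -3*S*1 = -3*S)
p = I*√5 (p = √(-5) = I*√5 ≈ 2.2361*I)
x = -204 + 17*I*√5 (x = (I*√5 - 3*4)*(2 + 15) = (I*√5 - 12)*17 = (-12 + I*√5)*17 = -204 + 17*I*√5 ≈ -204.0 + 38.013*I)
x⁴ = (-204 + 17*I*√5)⁴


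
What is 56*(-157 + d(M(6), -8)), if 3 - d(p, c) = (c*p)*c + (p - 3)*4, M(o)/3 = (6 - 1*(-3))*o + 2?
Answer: -647696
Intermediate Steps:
M(o) = 6 + 27*o (M(o) = 3*((6 - 1*(-3))*o + 2) = 3*((6 + 3)*o + 2) = 3*(9*o + 2) = 3*(2 + 9*o) = 6 + 27*o)
d(p, c) = 15 - 4*p - p*c² (d(p, c) = 3 - ((c*p)*c + (p - 3)*4) = 3 - (p*c² + (-3 + p)*4) = 3 - (p*c² + (-12 + 4*p)) = 3 - (-12 + 4*p + p*c²) = 3 + (12 - 4*p - p*c²) = 15 - 4*p - p*c²)
56*(-157 + d(M(6), -8)) = 56*(-157 + (15 - 4*(6 + 27*6) - 1*(6 + 27*6)*(-8)²)) = 56*(-157 + (15 - 4*(6 + 162) - 1*(6 + 162)*64)) = 56*(-157 + (15 - 4*168 - 1*168*64)) = 56*(-157 + (15 - 672 - 10752)) = 56*(-157 - 11409) = 56*(-11566) = -647696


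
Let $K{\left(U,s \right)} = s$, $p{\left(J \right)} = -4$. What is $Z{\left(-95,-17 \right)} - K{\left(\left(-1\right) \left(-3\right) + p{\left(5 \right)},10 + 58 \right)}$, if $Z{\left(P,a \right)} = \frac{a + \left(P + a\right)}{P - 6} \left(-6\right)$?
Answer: $- \frac{7642}{101} \approx -75.663$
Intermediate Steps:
$Z{\left(P,a \right)} = - \frac{6 \left(P + 2 a\right)}{-6 + P}$ ($Z{\left(P,a \right)} = \frac{P + 2 a}{-6 + P} \left(-6\right) = - \frac{6 \left(P + 2 a\right)}{-6 + P}$)
$Z{\left(-95,-17 \right)} - K{\left(\left(-1\right) \left(-3\right) + p{\left(5 \right)},10 + 58 \right)} = \frac{6 \left(\left(-1\right) \left(-95\right) - -34\right)}{-6 - 95} - \left(10 + 58\right) = \frac{6 \left(95 + 34\right)}{-101} - 68 = 6 \left(- \frac{1}{101}\right) 129 - 68 = - \frac{774}{101} - 68 = - \frac{7642}{101}$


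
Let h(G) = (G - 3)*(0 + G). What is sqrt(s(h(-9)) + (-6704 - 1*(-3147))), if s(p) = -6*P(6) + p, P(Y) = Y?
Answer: I*sqrt(3485) ≈ 59.034*I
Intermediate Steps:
h(G) = G*(-3 + G) (h(G) = (-3 + G)*G = G*(-3 + G))
s(p) = -36 + p (s(p) = -6*6 + p = -36 + p)
sqrt(s(h(-9)) + (-6704 - 1*(-3147))) = sqrt((-36 - 9*(-3 - 9)) + (-6704 - 1*(-3147))) = sqrt((-36 - 9*(-12)) + (-6704 + 3147)) = sqrt((-36 + 108) - 3557) = sqrt(72 - 3557) = sqrt(-3485) = I*sqrt(3485)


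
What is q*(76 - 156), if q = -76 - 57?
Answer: 10640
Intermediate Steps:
q = -133
q*(76 - 156) = -133*(76 - 156) = -133*(-80) = 10640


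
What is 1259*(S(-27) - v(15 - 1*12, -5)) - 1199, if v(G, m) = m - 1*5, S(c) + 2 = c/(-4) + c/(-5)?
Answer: 483397/20 ≈ 24170.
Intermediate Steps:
S(c) = -2 - 9*c/20 (S(c) = -2 + (c/(-4) + c/(-5)) = -2 + (c*(-1/4) + c*(-1/5)) = -2 + (-c/4 - c/5) = -2 - 9*c/20)
v(G, m) = -5 + m (v(G, m) = m - 5 = -5 + m)
1259*(S(-27) - v(15 - 1*12, -5)) - 1199 = 1259*((-2 - 9/20*(-27)) - (-5 - 5)) - 1199 = 1259*((-2 + 243/20) - 1*(-10)) - 1199 = 1259*(203/20 + 10) - 1199 = 1259*(403/20) - 1199 = 507377/20 - 1199 = 483397/20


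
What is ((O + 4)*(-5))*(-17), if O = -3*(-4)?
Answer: 1360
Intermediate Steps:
O = 12
((O + 4)*(-5))*(-17) = ((12 + 4)*(-5))*(-17) = (16*(-5))*(-17) = -80*(-17) = 1360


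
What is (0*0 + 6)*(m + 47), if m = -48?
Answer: -6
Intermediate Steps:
(0*0 + 6)*(m + 47) = (0*0 + 6)*(-48 + 47) = (0 + 6)*(-1) = 6*(-1) = -6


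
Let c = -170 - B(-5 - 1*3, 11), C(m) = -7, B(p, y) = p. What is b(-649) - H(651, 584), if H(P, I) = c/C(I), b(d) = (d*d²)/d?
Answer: 2948245/7 ≈ 4.2118e+5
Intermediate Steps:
b(d) = d² (b(d) = d³/d = d²)
c = -162 (c = -170 - (-5 - 1*3) = -170 - (-5 - 3) = -170 - 1*(-8) = -170 + 8 = -162)
H(P, I) = 162/7 (H(P, I) = -162/(-7) = -162*(-⅐) = 162/7)
b(-649) - H(651, 584) = (-649)² - 1*162/7 = 421201 - 162/7 = 2948245/7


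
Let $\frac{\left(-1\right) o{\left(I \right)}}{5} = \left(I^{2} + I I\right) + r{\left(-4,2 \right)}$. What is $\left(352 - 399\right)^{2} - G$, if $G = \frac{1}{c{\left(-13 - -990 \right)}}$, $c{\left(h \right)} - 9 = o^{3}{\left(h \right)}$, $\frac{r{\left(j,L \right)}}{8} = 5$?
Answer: $\frac{1921278827610132708121120}{869750487827131148991} \approx 2209.0$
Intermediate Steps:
$r{\left(j,L \right)} = 40$ ($r{\left(j,L \right)} = 8 \cdot 5 = 40$)
$o{\left(I \right)} = -200 - 10 I^{2}$ ($o{\left(I \right)} = - 5 \left(\left(I^{2} + I I\right) + 40\right) = - 5 \left(\left(I^{2} + I^{2}\right) + 40\right) = - 5 \left(2 I^{2} + 40\right) = - 5 \left(40 + 2 I^{2}\right) = -200 - 10 I^{2}$)
$c{\left(h \right)} = 9 + \left(-200 - 10 h^{2}\right)^{3}$
$G = - \frac{1}{869750487827131148991}$ ($G = \frac{1}{9 - 1000 \left(20 + \left(-13 - -990\right)^{2}\right)^{3}} = \frac{1}{9 - 1000 \left(20 + \left(-13 + 990\right)^{2}\right)^{3}} = \frac{1}{9 - 1000 \left(20 + 977^{2}\right)^{3}} = \frac{1}{9 - 1000 \left(20 + 954529\right)^{3}} = \frac{1}{9 - 1000 \cdot 954549^{3}} = \frac{1}{9 - 869750487827131149000} = \frac{1}{-869750487827131148991} = - \frac{1}{869750487827131148991} \approx -1.1498 \cdot 10^{-21}$)
$\left(352 - 399\right)^{2} - G = \left(352 - 399\right)^{2} - - \frac{1}{869750487827131148991} = \left(-47\right)^{2} + \frac{1}{869750487827131148991} = 2209 + \frac{1}{869750487827131148991} = \frac{1921278827610132708121120}{869750487827131148991}$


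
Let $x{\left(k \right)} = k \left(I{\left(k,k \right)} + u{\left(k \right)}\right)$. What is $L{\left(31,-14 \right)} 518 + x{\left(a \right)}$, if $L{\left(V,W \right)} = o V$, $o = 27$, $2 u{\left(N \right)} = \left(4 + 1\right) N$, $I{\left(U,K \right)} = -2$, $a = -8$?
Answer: $433742$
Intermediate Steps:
$u{\left(N \right)} = \frac{5 N}{2}$ ($u{\left(N \right)} = \frac{\left(4 + 1\right) N}{2} = \frac{5 N}{2}$)
$x{\left(k \right)} = k \left(-2 + \frac{5 k}{2}\right)$
$L{\left(V,W \right)} = 27 V$
$L{\left(31,-14 \right)} 518 + x{\left(a \right)} = 27 \cdot 31 \cdot 518 + \frac{1}{2} \left(-8\right) \left(-4 + 5 \left(-8\right)\right) = 837 \cdot 518 + \frac{1}{2} \left(-8\right) \left(-4 - 40\right) = 433566 + \frac{1}{2} \left(-8\right) \left(-44\right) = 433566 + 176 = 433742$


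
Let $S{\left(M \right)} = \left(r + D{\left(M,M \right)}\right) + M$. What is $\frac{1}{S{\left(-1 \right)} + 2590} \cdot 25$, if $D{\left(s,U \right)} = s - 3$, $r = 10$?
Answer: $\frac{5}{519} \approx 0.0096339$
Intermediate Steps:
$D{\left(s,U \right)} = -3 + s$ ($D{\left(s,U \right)} = s - 3 = -3 + s$)
$S{\left(M \right)} = 7 + 2 M$ ($S{\left(M \right)} = \left(10 + \left(-3 + M\right)\right) + M = \left(7 + M\right) + M = 7 + 2 M$)
$\frac{1}{S{\left(-1 \right)} + 2590} \cdot 25 = \frac{1}{\left(7 + 2 \left(-1\right)\right) + 2590} \cdot 25 = \frac{1}{\left(7 - 2\right) + 2590} \cdot 25 = \frac{1}{5 + 2590} \cdot 25 = \frac{1}{2595} \cdot 25 = \frac{5}{519}$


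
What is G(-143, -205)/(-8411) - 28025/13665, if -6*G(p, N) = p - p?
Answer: -5605/2733 ≈ -2.0509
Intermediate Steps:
G(p, N) = 0 (G(p, N) = -(p - p)/6 = -⅙*0 = 0)
G(-143, -205)/(-8411) - 28025/13665 = 0/(-8411) - 28025/13665 = 0*(-1/8411) - 28025*1/13665 = 0 - 5605/2733 = -5605/2733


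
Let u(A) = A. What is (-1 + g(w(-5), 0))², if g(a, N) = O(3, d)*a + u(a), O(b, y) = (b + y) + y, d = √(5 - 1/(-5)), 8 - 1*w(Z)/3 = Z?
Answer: 278309/5 + 4836*√130 ≈ 1.1080e+5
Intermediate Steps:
w(Z) = 24 - 3*Z
d = √130/5 (d = √(5 - 1*(-⅕)) = √(5 + ⅕) = √(26/5) = √130/5 ≈ 2.2803)
O(b, y) = b + 2*y
g(a, N) = a + a*(3 + 2*√130/5) (g(a, N) = (3 + 2*(√130/5))*a + a = (3 + 2*√130/5)*a + a = a*(3 + 2*√130/5) + a = a + a*(3 + 2*√130/5))
(-1 + g(w(-5), 0))² = (-1 + 2*(24 - 3*(-5))*(10 + √130)/5)² = (-1 + 2*(24 + 15)*(10 + √130)/5)² = (-1 + (⅖)*39*(10 + √130))² = (-1 + (156 + 78*√130/5))² = (155 + 78*√130/5)²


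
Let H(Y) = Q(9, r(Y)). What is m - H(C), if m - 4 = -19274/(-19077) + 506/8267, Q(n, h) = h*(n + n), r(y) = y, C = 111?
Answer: -314303869526/157709559 ≈ -1992.9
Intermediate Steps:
Q(n, h) = 2*h*n (Q(n, h) = h*(2*n) = 2*h*n)
m = 799829356/157709559 (m = 4 + (-19274/(-19077) + 506/8267) = 4 + (-19274*(-1/19077) + 506*(1/8267)) = 4 + (19274/19077 + 506/8267) = 4 + 168991120/157709559 = 799829356/157709559 ≈ 5.0715)
H(Y) = 18*Y (H(Y) = 2*Y*9 = 18*Y)
m - H(C) = 799829356/157709559 - 18*111 = 799829356/157709559 - 1*1998 = 799829356/157709559 - 1998 = -314303869526/157709559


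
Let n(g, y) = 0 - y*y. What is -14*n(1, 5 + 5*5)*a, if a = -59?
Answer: -743400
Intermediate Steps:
n(g, y) = -y**2 (n(g, y) = 0 - y**2 = -y**2)
-14*n(1, 5 + 5*5)*a = -14*(-(5 + 5*5)**2)*(-59) = -14*(-(5 + 25)**2)*(-59) = -14*(-1*30**2)*(-59) = -14*(-1*900)*(-59) = -14*(-900)*(-59) = -(-12600)*(-59) = -1*743400 = -743400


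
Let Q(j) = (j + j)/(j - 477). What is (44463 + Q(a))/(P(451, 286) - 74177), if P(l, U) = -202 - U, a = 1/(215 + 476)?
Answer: -7327635788/12305015995 ≈ -0.59550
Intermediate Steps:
a = 1/691 ≈ 0.0014472
Q(j) = 2*j/(-477 + j) (Q(j) = (2*j)/(-477 + j) = 2*j/(-477 + j))
(44463 + Q(a))/(P(451, 286) - 74177) = (44463 + 2*(1/691)/(-477 + 1/691))/((-202 - 1*286) - 74177) = (44463 + 2*(1/691)/(-329606/691))/((-202 - 286) - 74177) = (44463 + 2*(1/691)*(-691/329606))/(-488 - 74177) = (44463 - 1/164803)/(-74665) = (7327635788/164803)*(-1/74665) = -7327635788/12305015995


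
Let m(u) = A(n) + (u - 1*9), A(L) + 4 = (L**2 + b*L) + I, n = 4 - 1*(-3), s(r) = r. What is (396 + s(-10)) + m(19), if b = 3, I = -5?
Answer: 457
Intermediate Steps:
n = 7 (n = 4 + 3 = 7)
A(L) = -9 + L**2 + 3*L (A(L) = -4 + ((L**2 + 3*L) - 5) = -4 + (-5 + L**2 + 3*L) = -9 + L**2 + 3*L)
m(u) = 52 + u (m(u) = (-9 + 7**2 + 3*7) + (u - 1*9) = (-9 + 49 + 21) + (u - 9) = 61 + (-9 + u) = 52 + u)
(396 + s(-10)) + m(19) = (396 - 10) + (52 + 19) = 386 + 71 = 457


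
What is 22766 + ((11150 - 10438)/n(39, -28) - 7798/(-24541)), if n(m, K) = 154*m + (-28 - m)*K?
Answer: 2201877768560/96716081 ≈ 22766.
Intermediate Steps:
n(m, K) = 154*m + K*(-28 - m)
22766 + ((11150 - 10438)/n(39, -28) - 7798/(-24541)) = 22766 + ((11150 - 10438)/(-28*(-28) + 154*39 - 1*(-28)*39) - 7798/(-24541)) = 22766 + (712/(784 + 6006 + 1092) - 7798*(-1/24541)) = 22766 + (712/7882 + 7798/24541) = 22766 + (712*(1/7882) + 7798/24541) = 22766 + (356/3941 + 7798/24541) = 22766 + 39468514/96716081 = 2201877768560/96716081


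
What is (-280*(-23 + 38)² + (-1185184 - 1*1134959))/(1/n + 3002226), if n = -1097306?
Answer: -2615037112758/3294360603155 ≈ -0.79379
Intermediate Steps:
(-280*(-23 + 38)² + (-1185184 - 1*1134959))/(1/n + 3002226) = (-280*(-23 + 38)² + (-1185184 - 1*1134959))/(1/(-1097306) + 3002226) = (-280*15² + (-1185184 - 1134959))/(-1/1097306 + 3002226) = (-280*225 - 2320143)/(3294360603155/1097306) = (-63000 - 2320143)*(1097306/3294360603155) = -2383143*1097306/3294360603155 = -2615037112758/3294360603155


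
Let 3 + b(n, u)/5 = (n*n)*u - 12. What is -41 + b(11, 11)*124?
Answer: 815879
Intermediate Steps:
b(n, u) = -75 + 5*u*n² (b(n, u) = -15 + 5*((n*n)*u - 12) = -15 + 5*(n²*u - 12) = -15 + 5*(u*n² - 12) = -15 + 5*(-12 + u*n²) = -15 + (-60 + 5*u*n²) = -75 + 5*u*n²)
-41 + b(11, 11)*124 = -41 + (-75 + 5*11*11²)*124 = -41 + (-75 + 5*11*121)*124 = -41 + (-75 + 6655)*124 = -41 + 6580*124 = -41 + 815920 = 815879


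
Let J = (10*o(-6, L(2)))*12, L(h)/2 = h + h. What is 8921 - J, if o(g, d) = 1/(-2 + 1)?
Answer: 9041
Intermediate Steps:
L(h) = 4*h (L(h) = 2*(h + h) = 2*(2*h) = 4*h)
o(g, d) = -1 (o(g, d) = 1/(-1) = -1)
J = -120 (J = (10*(-1))*12 = -10*12 = -120)
8921 - J = 8921 - 1*(-120) = 8921 + 120 = 9041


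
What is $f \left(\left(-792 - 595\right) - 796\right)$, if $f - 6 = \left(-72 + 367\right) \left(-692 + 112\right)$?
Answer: $373498202$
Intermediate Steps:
$f = -171094$ ($f = 6 + \left(-72 + 367\right) \left(-692 + 112\right) = 6 + 295 \left(-580\right) = 6 - 171100 = -171094$)
$f \left(\left(-792 - 595\right) - 796\right) = - 171094 \left(\left(-792 - 595\right) - 796\right) = - 171094 \left(-1387 - 796\right) = \left(-171094\right) \left(-2183\right) = 373498202$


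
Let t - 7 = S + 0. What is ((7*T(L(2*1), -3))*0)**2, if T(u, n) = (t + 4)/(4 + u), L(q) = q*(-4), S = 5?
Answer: 0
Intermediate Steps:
t = 12 (t = 7 + (5 + 0) = 7 + 5 = 12)
L(q) = -4*q
T(u, n) = 16/(4 + u) (T(u, n) = (12 + 4)/(4 + u) = 16/(4 + u))
((7*T(L(2*1), -3))*0)**2 = ((7*(16/(4 - 8)))*0)**2 = ((7*(16/(-4)))*0)**2 = ((7*(16*(-1/4)))*0)**2 = ((7*(-4))*0)**2 = (-28*0)**2 = 0**2 = 0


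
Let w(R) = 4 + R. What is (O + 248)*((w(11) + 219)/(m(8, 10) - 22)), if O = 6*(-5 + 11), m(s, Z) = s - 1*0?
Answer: -33228/7 ≈ -4746.9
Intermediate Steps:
m(s, Z) = s (m(s, Z) = s + 0 = s)
O = 36 (O = 6*6 = 36)
(O + 248)*((w(11) + 219)/(m(8, 10) - 22)) = (36 + 248)*(((4 + 11) + 219)/(8 - 22)) = 284*((15 + 219)/(-14)) = 284*(234*(-1/14)) = 284*(-117/7) = -33228/7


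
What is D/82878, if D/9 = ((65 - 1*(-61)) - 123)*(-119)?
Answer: -1071/27626 ≈ -0.038768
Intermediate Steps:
D = -3213 (D = 9*(((65 - 1*(-61)) - 123)*(-119)) = 9*(((65 + 61) - 123)*(-119)) = 9*((126 - 123)*(-119)) = 9*(3*(-119)) = 9*(-357) = -3213)
D/82878 = -3213/82878 = -3213*1/82878 = -1071/27626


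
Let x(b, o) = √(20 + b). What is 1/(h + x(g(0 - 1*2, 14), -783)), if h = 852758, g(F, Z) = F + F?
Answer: 1/852762 ≈ 1.1727e-6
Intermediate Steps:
g(F, Z) = 2*F
1/(h + x(g(0 - 1*2, 14), -783)) = 1/(852758 + √(20 + 2*(0 - 1*2))) = 1/(852758 + √(20 + 2*(0 - 2))) = 1/(852758 + √(20 + 2*(-2))) = 1/(852758 + √(20 - 4)) = 1/(852758 + √16) = 1/(852758 + 4) = 1/852762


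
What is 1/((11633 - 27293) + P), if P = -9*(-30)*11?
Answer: -1/12690 ≈ -7.8802e-5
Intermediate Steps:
P = 2970 (P = 270*11 = 2970)
1/((11633 - 27293) + P) = 1/((11633 - 27293) + 2970) = 1/(-15660 + 2970) = 1/(-12690) = -1/12690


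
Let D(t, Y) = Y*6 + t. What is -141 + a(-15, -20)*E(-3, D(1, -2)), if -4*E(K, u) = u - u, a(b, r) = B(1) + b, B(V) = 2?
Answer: -141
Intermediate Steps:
a(b, r) = 2 + b
D(t, Y) = t + 6*Y (D(t, Y) = 6*Y + t = t + 6*Y)
E(K, u) = 0 (E(K, u) = -(u - u)/4 = -¼*0 = 0)
-141 + a(-15, -20)*E(-3, D(1, -2)) = -141 + (2 - 15)*0 = -141 - 13*0 = -141 + 0 = -141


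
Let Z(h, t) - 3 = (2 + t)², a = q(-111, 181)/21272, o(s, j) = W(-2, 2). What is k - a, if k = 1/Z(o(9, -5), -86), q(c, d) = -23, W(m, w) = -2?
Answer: 183629/150159048 ≈ 0.0012229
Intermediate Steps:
o(s, j) = -2
a = -23/21272 ≈ -0.0010812
Z(h, t) = 3 + (2 + t)²
k = 1/7059 (k = 1/(3 + (2 - 86)²) = 1/(3 + (-84)²) = 1/(3 + 7056) = 1/7059 ≈ 0.00014166)
k - a = 1/7059 - 1*(-23/21272) = 1/7059 + 23/21272 = 183629/150159048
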